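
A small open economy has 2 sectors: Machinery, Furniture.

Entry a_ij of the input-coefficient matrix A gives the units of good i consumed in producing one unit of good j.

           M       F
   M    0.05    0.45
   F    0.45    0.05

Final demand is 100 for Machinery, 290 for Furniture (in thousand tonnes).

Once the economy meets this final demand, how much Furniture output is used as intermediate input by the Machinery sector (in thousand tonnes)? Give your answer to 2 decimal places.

I − A =
  [   0.95    -0.45]
  [  -0.45     0.95]
det(I−A) = (0.95)(0.95) − (-0.45)(-0.45) = 0.7000
adj(I−A) = [[0.95, 0.45], [0.45, 0.95]]
(I − A)⁻¹ = adj(I−A) / det(I−A) ≈
  [   1.3571     0.6429]
  [   0.6429     1.3571]
First solve x = (I − A)⁻¹ d = adj(I−A)·d / det(I−A); in particular x_M = (0.95·100 + 0.45·290) / 0.7000 = 225.50 / 0.7000 ≈ 322.1429.
Intermediate flow from F to M: z_FM = a_FM · x_M = 0.45 × 225.50 / 0.7000 = 101.475 / 0.7000 ≈ 144.96.

z_FM = 144.96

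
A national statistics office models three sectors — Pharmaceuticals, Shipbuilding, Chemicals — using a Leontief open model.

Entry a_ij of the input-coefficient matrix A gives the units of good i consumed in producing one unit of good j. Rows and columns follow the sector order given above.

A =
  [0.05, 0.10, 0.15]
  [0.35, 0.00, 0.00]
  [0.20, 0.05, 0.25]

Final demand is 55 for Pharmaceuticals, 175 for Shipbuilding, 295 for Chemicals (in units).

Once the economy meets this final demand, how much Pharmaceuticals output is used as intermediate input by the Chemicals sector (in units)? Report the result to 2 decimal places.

I − A =
  [   0.95    -0.10    -0.15]
  [  -0.35     1.00     0.00]
  [  -0.20    -0.05     0.75]
Cofactors of I−A, C_ij = (−1)^(i+j)·(minor ij) (rows/columns in the sector order above):
  C_11 = (1.00)(0.75) − (0.00)(-0.05) = 0.7500
  C_12 = −[(-0.35)(0.75) − (0.00)(-0.20)] = 0.2625
  C_13 = (-0.35)(-0.05) − (1.00)(-0.20) = 0.2175
  C_21 = −[(-0.10)(0.75) − (-0.15)(-0.05)] = 0.0825
  C_22 = (0.95)(0.75) − (-0.15)(-0.20) = 0.6825
  C_23 = −[(0.95)(-0.05) − (-0.10)(-0.20)] = 0.0675
  C_31 = (-0.10)(0.00) − (-0.15)(1.00) = 0.1500
  C_32 = −[(0.95)(0.00) − (-0.15)(-0.35)] = 0.0525
  C_33 = (0.95)(1.00) − (-0.10)(-0.35) = 0.9150
det(I−A) = Σ_j (I−A)_1j·C_1j = (0.95)(0.7500) + (-0.10)(0.2625) + (-0.15)(0.2175) = 0.653625
adj(I−A) = Cᵀ =
  [ 0.7500   0.0825   0.1500]
  [ 0.2625   0.6825   0.0525]
  [ 0.2175   0.0675   0.9150]
(I − A)⁻¹ = adj(I−A) / det(I−A) ≈
  [   1.1474     0.1262     0.2295]
  [   0.4016     1.0442     0.0803]
  [   0.3328     0.1033     1.3999]
First solve x = (I − A)⁻¹ d = adj(I−A)·d / det(I−A); in particular x_C = (0.2175·55 + 0.0675·175 + 0.9150·295) / 0.653625 = 293.70 / 0.653625 ≈ 449.3402.
Intermediate flow from P to C: z_PC = a_PC · x_C = 0.15 × 293.70 / 0.653625 = 44.055 / 0.653625 ≈ 67.40.

z_PC = 67.40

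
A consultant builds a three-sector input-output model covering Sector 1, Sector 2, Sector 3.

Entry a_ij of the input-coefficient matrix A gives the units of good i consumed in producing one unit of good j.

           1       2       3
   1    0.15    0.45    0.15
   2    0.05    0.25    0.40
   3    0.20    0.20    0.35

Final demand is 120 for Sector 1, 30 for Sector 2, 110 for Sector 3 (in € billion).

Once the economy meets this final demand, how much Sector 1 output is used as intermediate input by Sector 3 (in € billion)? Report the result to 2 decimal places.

z_13 = 52.24

I − A =
  [   0.85    -0.45    -0.15]
  [  -0.05     0.75    -0.40]
  [  -0.20    -0.20     0.65]
Cofactors of I−A, C_ij = (−1)^(i+j)·(minor ij) (rows/columns in the sector order above):
  C_11 = (0.75)(0.65) − (-0.40)(-0.20) = 0.4075
  C_12 = −[(-0.05)(0.65) − (-0.40)(-0.20)] = 0.1125
  C_13 = (-0.05)(-0.20) − (0.75)(-0.20) = 0.1600
  C_21 = −[(-0.45)(0.65) − (-0.15)(-0.20)] = 0.3225
  C_22 = (0.85)(0.65) − (-0.15)(-0.20) = 0.5225
  C_23 = −[(0.85)(-0.20) − (-0.45)(-0.20)] = 0.2600
  C_31 = (-0.45)(-0.40) − (-0.15)(0.75) = 0.2925
  C_32 = −[(0.85)(-0.40) − (-0.15)(-0.05)] = 0.3475
  C_33 = (0.85)(0.75) − (-0.45)(-0.05) = 0.6150
det(I−A) = Σ_j (I−A)_1j·C_1j = (0.85)(0.4075) + (-0.45)(0.1125) + (-0.15)(0.1600) = 0.27175
adj(I−A) = Cᵀ =
  [ 0.4075   0.3225   0.2925]
  [ 0.1125   0.5225   0.3475]
  [ 0.1600   0.2600   0.6150]
(I − A)⁻¹ = adj(I−A) / det(I−A) ≈
  [   1.4995     1.1868     1.0764]
  [   0.4140     1.9227     1.2787]
  [   0.5888     0.9568     2.2631]
First solve x = (I − A)⁻¹ d = adj(I−A)·d / det(I−A); in particular x_3 = (0.1600·120 + 0.2600·30 + 0.6150·110) / 0.27175 = 94.65 / 0.27175 ≈ 348.2981.
Intermediate flow from 1 to 3: z_13 = a_13 · x_3 = 0.15 × 94.65 / 0.27175 = 14.1975 / 0.27175 ≈ 52.24.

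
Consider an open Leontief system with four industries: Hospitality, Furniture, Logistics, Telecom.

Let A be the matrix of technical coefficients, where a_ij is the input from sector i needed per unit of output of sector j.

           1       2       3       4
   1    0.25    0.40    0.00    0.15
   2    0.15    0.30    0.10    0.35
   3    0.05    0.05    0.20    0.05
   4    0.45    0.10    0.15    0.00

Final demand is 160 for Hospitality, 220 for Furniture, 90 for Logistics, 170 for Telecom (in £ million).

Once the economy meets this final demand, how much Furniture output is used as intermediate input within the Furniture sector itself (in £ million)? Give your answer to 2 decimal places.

I − A =
  [   0.75    -0.40     0.00    -0.15]
  [  -0.15     0.70    -0.10    -0.35]
  [  -0.05    -0.05     0.80    -0.05]
  [  -0.45    -0.10    -0.15     1.00]
Compute the cofactors C_ij = (−1)^(i+j)·(3×3 minor ij) of I−A; the adjugate is their transpose:
adj(I−A) = Cᵀ =
  [ 0.518625   0.330125   0.078250   0.197250]
  [ 0.254750   0.539250   0.111000   0.232500]
  [ 0.065125   0.067625   0.326250   0.049750]
  [ 0.268625   0.212625   0.095250   0.366250]
det(I−A) = Σ_j (I−A)_1j·C_1j = (0.75)(0.518625) + (-0.40)(0.254750) + (0.00)(0.065125) + (-0.15)(0.268625) = 0.246775
(I − A)⁻¹ = adj(I−A) / det(I−A) ≈
  [   2.1016     1.3378     0.3171     0.7993]
  [   1.0323     2.1852     0.4498     0.9422]
  [   0.2639     0.2740     1.3221     0.2016]
  [   1.0885     0.8616     0.3860     1.4841]
First solve x = (I − A)⁻¹ d = adj(I−A)·d / det(I−A); in particular x_2 = (0.254750·160 + 0.539250·220 + 0.111000·90 + 0.232500·170) / 0.246775 = 208.91 / 0.246775 ≈ 846.5606.
Intermediate flow from 2 to 2: z_22 = a_22 · x_2 = 0.30 × 208.91 / 0.246775 = 62.673 / 0.246775 ≈ 253.97.

z_22 = 253.97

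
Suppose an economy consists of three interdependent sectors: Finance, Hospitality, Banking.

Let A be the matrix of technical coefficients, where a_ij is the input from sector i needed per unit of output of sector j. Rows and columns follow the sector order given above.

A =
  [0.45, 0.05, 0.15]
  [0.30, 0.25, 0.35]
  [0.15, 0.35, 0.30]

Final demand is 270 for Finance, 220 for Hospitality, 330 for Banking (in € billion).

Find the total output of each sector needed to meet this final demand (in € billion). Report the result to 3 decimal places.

I − A =
  [   0.55    -0.05    -0.15]
  [  -0.30     0.75    -0.35]
  [  -0.15    -0.35     0.70]
Cofactors of I−A, C_ij = (−1)^(i+j)·(minor ij) (rows/columns in the sector order above):
  C_11 = (0.75)(0.70) − (-0.35)(-0.35) = 0.4025
  C_12 = −[(-0.30)(0.70) − (-0.35)(-0.15)] = 0.2625
  C_13 = (-0.30)(-0.35) − (0.75)(-0.15) = 0.2175
  C_21 = −[(-0.05)(0.70) − (-0.15)(-0.35)] = 0.0875
  C_22 = (0.55)(0.70) − (-0.15)(-0.15) = 0.3625
  C_23 = −[(0.55)(-0.35) − (-0.05)(-0.15)] = 0.2000
  C_31 = (-0.05)(-0.35) − (-0.15)(0.75) = 0.1300
  C_32 = −[(0.55)(-0.35) − (-0.15)(-0.30)] = 0.2375
  C_33 = (0.55)(0.75) − (-0.05)(-0.30) = 0.3975
det(I−A) = Σ_j (I−A)_1j·C_1j = (0.55)(0.4025) + (-0.05)(0.2625) + (-0.15)(0.2175) = 0.175625
adj(I−A) = Cᵀ =
  [ 0.4025   0.0875   0.1300]
  [ 0.2625   0.3625   0.2375]
  [ 0.2175   0.2000   0.3975]
(I − A)⁻¹ = adj(I−A) / det(I−A) ≈
  [   2.2918     0.4982     0.7402]
  [   1.4947     2.0641     1.3523]
  [   1.2384     1.1388     2.2633]
x = (I − A)⁻¹ d = adj(I−A)·d / det(I−A), with det(I−A) = 0.175625:
  x_F = (0.4025·270 + 0.0875·220 + 0.1300·330) / 0.175625 = 170.825 / 0.175625 ≈ 972.669
  x_H = (0.2625·270 + 0.3625·220 + 0.2375·330) / 0.175625 = 229.00 / 0.175625 ≈ 1303.915
  x_B = (0.2175·270 + 0.2000·220 + 0.3975·330) / 0.175625 = 233.90 / 0.175625 ≈ 1331.815

x_F = 972.669, x_H = 1303.915, x_B = 1331.815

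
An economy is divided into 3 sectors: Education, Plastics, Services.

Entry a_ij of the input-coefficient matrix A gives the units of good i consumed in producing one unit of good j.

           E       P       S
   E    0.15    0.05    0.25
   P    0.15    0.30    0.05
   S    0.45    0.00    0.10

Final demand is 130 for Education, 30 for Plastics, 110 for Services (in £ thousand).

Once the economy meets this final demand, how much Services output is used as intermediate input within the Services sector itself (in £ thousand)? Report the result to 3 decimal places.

I − A =
  [   0.85    -0.05    -0.25]
  [  -0.15     0.70    -0.05]
  [  -0.45     0.00     0.90]
Cofactors of I−A, C_ij = (−1)^(i+j)·(minor ij) (rows/columns in the sector order above):
  C_11 = (0.70)(0.90) − (-0.05)(0.00) = 0.6300
  C_12 = −[(-0.15)(0.90) − (-0.05)(-0.45)] = 0.1575
  C_13 = (-0.15)(0.00) − (0.70)(-0.45) = 0.3150
  C_21 = −[(-0.05)(0.90) − (-0.25)(0.00)] = 0.0450
  C_22 = (0.85)(0.90) − (-0.25)(-0.45) = 0.6525
  C_23 = −[(0.85)(0.00) − (-0.05)(-0.45)] = 0.0225
  C_31 = (-0.05)(-0.05) − (-0.25)(0.70) = 0.1775
  C_32 = −[(0.85)(-0.05) − (-0.25)(-0.15)] = 0.0800
  C_33 = (0.85)(0.70) − (-0.05)(-0.15) = 0.5875
det(I−A) = Σ_j (I−A)_1j·C_1j = (0.85)(0.6300) + (-0.05)(0.1575) + (-0.25)(0.3150) = 0.448875
adj(I−A) = Cᵀ =
  [ 0.6300   0.0450   0.1775]
  [ 0.1575   0.6525   0.0800]
  [ 0.3150   0.0225   0.5875]
(I − A)⁻¹ = adj(I−A) / det(I−A) ≈
  [   1.4035     0.1003     0.3954]
  [   0.3509     1.4536     0.1782]
  [   0.7018     0.0501     1.3088]
First solve x = (I − A)⁻¹ d = adj(I−A)·d / det(I−A); in particular x_S = (0.3150·130 + 0.0225·30 + 0.5875·110) / 0.448875 = 106.25 / 0.448875 ≈ 236.70287.
Intermediate flow from S to S: z_SS = a_SS · x_S = 0.10 × 106.25 / 0.448875 = 10.625 / 0.448875 ≈ 23.670.

z_SS = 23.670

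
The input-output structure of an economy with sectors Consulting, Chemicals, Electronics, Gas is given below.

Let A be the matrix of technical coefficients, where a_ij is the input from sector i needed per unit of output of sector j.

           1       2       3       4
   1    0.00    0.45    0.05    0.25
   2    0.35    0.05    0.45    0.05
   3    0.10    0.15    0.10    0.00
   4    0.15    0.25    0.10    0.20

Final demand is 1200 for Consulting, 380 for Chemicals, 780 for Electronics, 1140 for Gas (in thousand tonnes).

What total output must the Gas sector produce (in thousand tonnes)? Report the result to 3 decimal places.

x_4 = 2999.321

I − A =
  [   1.00    -0.45    -0.05    -0.25]
  [  -0.35     0.95    -0.45    -0.05]
  [  -0.10    -0.15     0.90     0.00]
  [  -0.15    -0.25    -0.10     0.80]
Compute the cofactors C_ij = (−1)^(i+j)·(3×3 minor ij) of I−A; the adjugate is their transpose:
adj(I−A) = Cᵀ =
  [ 0.618000   0.390000   0.253500   0.217500]
  [ 0.295250   0.679750   0.371250   0.134750]
  [ 0.117875   0.156625   0.560625   0.046625]
  [ 0.222875   0.305125   0.233625   0.618125]
det(I−A) = Σ_j (I−A)_1j·C_1j = (1.00)(0.618000) + (-0.45)(0.295250) + (-0.05)(0.117875) + (-0.25)(0.222875) = 0.423525
(I − A)⁻¹ = adj(I−A) / det(I−A) ≈
  [   1.4592     0.9208     0.5985     0.5135]
  [   0.6971     1.6050     0.8766     0.3182]
  [   0.2783     0.3698     1.3237     0.1101]
  [   0.5262     0.7204     0.5516     1.4595]
x = (I − A)⁻¹ d = adj(I−A)·d / det(I−A), with det(I−A) = 0.423525:
  x_1 = (0.618000·1200 + 0.390000·380 + 0.253500·780 + 0.217500·1140) / 0.423525 = 1335.48 / 0.423525 ≈ 3153.250
  x_2 = (0.295250·1200 + 0.679750·380 + 0.371250·780 + 0.134750·1140) / 0.423525 = 1055.795 / 0.423525 ≈ 2492.875
  x_3 = (0.117875·1200 + 0.156625·380 + 0.560625·780 + 0.046625·1140) / 0.423525 = 691.4075 / 0.423525 ≈ 1632.507
  x_4 = (0.222875·1200 + 0.305125·380 + 0.233625·780 + 0.618125·1140) / 0.423525 = 1270.2875 / 0.423525 ≈ 2999.321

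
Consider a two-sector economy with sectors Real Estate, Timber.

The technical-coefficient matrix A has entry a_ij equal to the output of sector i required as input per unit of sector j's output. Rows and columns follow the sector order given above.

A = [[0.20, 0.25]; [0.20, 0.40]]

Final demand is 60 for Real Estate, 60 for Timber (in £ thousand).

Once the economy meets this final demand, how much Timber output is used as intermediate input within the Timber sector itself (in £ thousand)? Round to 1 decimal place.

I − A =
  [   0.80    -0.25]
  [  -0.20     0.60]
det(I−A) = (0.80)(0.60) − (-0.25)(-0.20) = 0.4300
adj(I−A) = [[0.60, 0.25], [0.20, 0.80]]
(I − A)⁻¹ = adj(I−A) / det(I−A) ≈
  [   1.3953     0.5814]
  [   0.4651     1.8605]
First solve x = (I − A)⁻¹ d = adj(I−A)·d / det(I−A); in particular x_2 = (0.20·60 + 0.80·60) / 0.4300 = 60.00 / 0.4300 ≈ 139.535.
Intermediate flow from 2 to 2: z_22 = a_22 · x_2 = 0.40 × 60.00 / 0.4300 = 24.00 / 0.4300 ≈ 55.8.

z_22 = 55.8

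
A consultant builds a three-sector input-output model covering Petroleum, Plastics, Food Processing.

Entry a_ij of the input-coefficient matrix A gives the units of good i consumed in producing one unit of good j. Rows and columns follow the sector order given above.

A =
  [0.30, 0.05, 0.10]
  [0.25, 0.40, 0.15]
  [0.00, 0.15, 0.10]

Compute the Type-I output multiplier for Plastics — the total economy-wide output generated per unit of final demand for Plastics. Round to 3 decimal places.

I − A =
  [   0.70    -0.05    -0.10]
  [  -0.25     0.60    -0.15]
  [   0.00    -0.15     0.90]
Cofactors of I−A, C_ij = (−1)^(i+j)·(minor ij) (rows/columns in the sector order above):
  C_11 = (0.60)(0.90) − (-0.15)(-0.15) = 0.5175
  C_12 = −[(-0.25)(0.90) − (-0.15)(0.00)] = 0.2250
  C_13 = (-0.25)(-0.15) − (0.60)(0.00) = 0.0375
  C_21 = −[(-0.05)(0.90) − (-0.10)(-0.15)] = 0.0600
  C_22 = (0.70)(0.90) − (-0.10)(0.00) = 0.6300
  C_23 = −[(0.70)(-0.15) − (-0.05)(0.00)] = 0.1050
  C_31 = (-0.05)(-0.15) − (-0.10)(0.60) = 0.0675
  C_32 = −[(0.70)(-0.15) − (-0.10)(-0.25)] = 0.1300
  C_33 = (0.70)(0.60) − (-0.05)(-0.25) = 0.4075
det(I−A) = Σ_j (I−A)_1j·C_1j = (0.70)(0.5175) + (-0.05)(0.2250) + (-0.10)(0.0375) = 0.34725
adj(I−A) = Cᵀ =
  [ 0.5175   0.0600   0.0675]
  [ 0.2250   0.6300   0.1300]
  [ 0.0375   0.1050   0.4075]
(I − A)⁻¹ = adj(I−A) / det(I−A) ≈
  [   1.4903     0.1728     0.1944]
  [   0.6479     1.8143     0.3744]
  [   0.1080     0.3024     1.1735]
The output multiplier for sector j is the column-j sum of the Leontief inverse (I − A)⁻¹ = adj(I−A) / det(I−A).
Column 2 of adj(I−A): (0.0600, 0.6300, 0.1050); det(I−A) = 0.34725.
m_2 = (0.0600 + 0.6300 + 0.1050) / 0.34725 = 0.795 / 0.34725 ≈ 2.289.

m_2 = 2.289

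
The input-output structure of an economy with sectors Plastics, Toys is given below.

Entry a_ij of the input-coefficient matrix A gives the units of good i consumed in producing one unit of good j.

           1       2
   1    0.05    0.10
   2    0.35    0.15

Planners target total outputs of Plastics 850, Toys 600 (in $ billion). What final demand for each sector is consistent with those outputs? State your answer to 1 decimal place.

d_1 = 747.5, d_2 = 212.5

I − A =
  [   0.95    -0.10]
  [  -0.35     0.85]
d = (I − A) x:
  d_1 = (+0.95)·850 + (-0.10)·600 = 747.5
  d_2 = (-0.35)·850 + (+0.85)·600 = 212.5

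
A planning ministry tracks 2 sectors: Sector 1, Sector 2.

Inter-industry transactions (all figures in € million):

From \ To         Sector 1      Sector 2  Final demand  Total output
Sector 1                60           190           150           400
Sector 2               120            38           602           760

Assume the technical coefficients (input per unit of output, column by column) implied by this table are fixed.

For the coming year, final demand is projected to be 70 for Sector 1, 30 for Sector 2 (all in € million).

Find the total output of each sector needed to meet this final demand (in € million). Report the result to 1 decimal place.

Technical coefficients a_ij = z_ij / X_j:
  a_11 = 60/400 = 0.15, a_21 = 120/400 = 0.30
  a_12 = 190/760 = 0.25, a_22 = 38/760 = 0.05
I − A =
  [   0.85    -0.25]
  [  -0.30     0.95]
det(I−A) = (0.85)(0.95) − (-0.25)(-0.30) = 0.7325
adj(I−A) = [[0.95, 0.25], [0.30, 0.85]]
(I − A)⁻¹ = adj(I−A) / det(I−A) ≈
  [   1.2969     0.3413]
  [   0.4096     1.1604]
x = (I − A)⁻¹ d = adj(I−A)·d / det(I−A), with det(I−A) = 0.7325:
  x_1 = (0.95·70 + 0.25·30) / 0.7325 = 74.00 / 0.7325 ≈ 101.0
  x_2 = (0.30·70 + 0.85·30) / 0.7325 = 46.50 / 0.7325 ≈ 63.5

x_1 = 101.0, x_2 = 63.5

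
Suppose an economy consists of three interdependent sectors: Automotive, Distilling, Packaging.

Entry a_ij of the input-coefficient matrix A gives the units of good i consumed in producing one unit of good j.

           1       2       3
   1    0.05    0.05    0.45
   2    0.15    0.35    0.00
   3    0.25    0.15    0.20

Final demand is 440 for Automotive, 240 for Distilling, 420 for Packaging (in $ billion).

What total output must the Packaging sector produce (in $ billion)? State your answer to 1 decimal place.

I − A =
  [   0.95    -0.05    -0.45]
  [  -0.15     0.65     0.00]
  [  -0.25    -0.15     0.80]
Cofactors of I−A, C_ij = (−1)^(i+j)·(minor ij) (rows/columns in the sector order above):
  C_11 = (0.65)(0.80) − (0.00)(-0.15) = 0.5200
  C_12 = −[(-0.15)(0.80) − (0.00)(-0.25)] = 0.1200
  C_13 = (-0.15)(-0.15) − (0.65)(-0.25) = 0.1850
  C_21 = −[(-0.05)(0.80) − (-0.45)(-0.15)] = 0.1075
  C_22 = (0.95)(0.80) − (-0.45)(-0.25) = 0.6475
  C_23 = −[(0.95)(-0.15) − (-0.05)(-0.25)] = 0.1550
  C_31 = (-0.05)(0.00) − (-0.45)(0.65) = 0.2925
  C_32 = −[(0.95)(0.00) − (-0.45)(-0.15)] = 0.0675
  C_33 = (0.95)(0.65) − (-0.05)(-0.15) = 0.6100
det(I−A) = Σ_j (I−A)_1j·C_1j = (0.95)(0.5200) + (-0.05)(0.1200) + (-0.45)(0.1850) = 0.40475
adj(I−A) = Cᵀ =
  [ 0.5200   0.1075   0.2925]
  [ 0.1200   0.6475   0.0675]
  [ 0.1850   0.1550   0.6100]
(I − A)⁻¹ = adj(I−A) / det(I−A) ≈
  [   1.2847     0.2656     0.7227]
  [   0.2965     1.5998     0.1668]
  [   0.4571     0.3830     1.5071]
x = (I − A)⁻¹ d = adj(I−A)·d / det(I−A), with det(I−A) = 0.40475:
  x_1 = (0.5200·440 + 0.1075·240 + 0.2925·420) / 0.40475 = 377.45 / 0.40475 ≈ 932.6
  x_2 = (0.1200·440 + 0.6475·240 + 0.0675·420) / 0.40475 = 236.55 / 0.40475 ≈ 584.4
  x_3 = (0.1850·440 + 0.1550·240 + 0.6100·420) / 0.40475 = 374.80 / 0.40475 ≈ 926.0

x_3 = 926.0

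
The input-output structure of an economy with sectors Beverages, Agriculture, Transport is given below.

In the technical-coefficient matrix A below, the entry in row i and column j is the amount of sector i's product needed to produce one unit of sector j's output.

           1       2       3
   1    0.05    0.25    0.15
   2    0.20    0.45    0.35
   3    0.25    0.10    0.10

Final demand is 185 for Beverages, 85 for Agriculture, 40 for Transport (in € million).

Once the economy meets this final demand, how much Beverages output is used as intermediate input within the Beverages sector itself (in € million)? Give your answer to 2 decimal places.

z_11 = 16.20

I − A =
  [   0.95    -0.25    -0.15]
  [  -0.20     0.55    -0.35]
  [  -0.25    -0.10     0.90]
Cofactors of I−A, C_ij = (−1)^(i+j)·(minor ij) (rows/columns in the sector order above):
  C_11 = (0.55)(0.90) − (-0.35)(-0.10) = 0.4600
  C_12 = −[(-0.20)(0.90) − (-0.35)(-0.25)] = 0.2675
  C_13 = (-0.20)(-0.10) − (0.55)(-0.25) = 0.1575
  C_21 = −[(-0.25)(0.90) − (-0.15)(-0.10)] = 0.2400
  C_22 = (0.95)(0.90) − (-0.15)(-0.25) = 0.8175
  C_23 = −[(0.95)(-0.10) − (-0.25)(-0.25)] = 0.1575
  C_31 = (-0.25)(-0.35) − (-0.15)(0.55) = 0.1700
  C_32 = −[(0.95)(-0.35) − (-0.15)(-0.20)] = 0.3625
  C_33 = (0.95)(0.55) − (-0.25)(-0.20) = 0.4725
det(I−A) = Σ_j (I−A)_1j·C_1j = (0.95)(0.4600) + (-0.25)(0.2675) + (-0.15)(0.1575) = 0.3465
adj(I−A) = Cᵀ =
  [ 0.4600   0.2400   0.1700]
  [ 0.2675   0.8175   0.3625]
  [ 0.1575   0.1575   0.4725]
(I − A)⁻¹ = adj(I−A) / det(I−A) ≈
  [   1.3276     0.6926     0.4906]
  [   0.7720     2.3593     1.0462]
  [   0.4545     0.4545     1.3636]
First solve x = (I − A)⁻¹ d = adj(I−A)·d / det(I−A); in particular x_1 = (0.4600·185 + 0.2400·85 + 0.1700·40) / 0.3465 = 112.30 / 0.3465 ≈ 324.0981.
Intermediate flow from 1 to 1: z_11 = a_11 · x_1 = 0.05 × 112.30 / 0.3465 = 5.615 / 0.3465 ≈ 16.20.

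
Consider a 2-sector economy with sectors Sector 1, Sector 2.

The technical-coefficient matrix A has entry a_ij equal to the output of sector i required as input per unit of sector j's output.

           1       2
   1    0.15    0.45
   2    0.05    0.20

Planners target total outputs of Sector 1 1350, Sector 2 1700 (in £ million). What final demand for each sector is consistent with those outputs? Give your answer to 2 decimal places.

I − A =
  [   0.85    -0.45]
  [  -0.05     0.80]
d = (I − A) x:
  d_1 = (+0.85)·1350 + (-0.45)·1700 = 382.50
  d_2 = (-0.05)·1350 + (+0.80)·1700 = 1292.50

d_1 = 382.50, d_2 = 1292.50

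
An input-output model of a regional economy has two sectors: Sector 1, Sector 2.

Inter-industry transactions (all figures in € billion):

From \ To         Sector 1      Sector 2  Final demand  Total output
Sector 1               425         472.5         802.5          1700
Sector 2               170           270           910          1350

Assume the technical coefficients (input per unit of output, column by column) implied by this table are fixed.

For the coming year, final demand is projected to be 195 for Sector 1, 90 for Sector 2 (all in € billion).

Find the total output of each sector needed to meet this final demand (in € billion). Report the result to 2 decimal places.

x_1 = 331.86, x_2 = 153.98

Technical coefficients a_ij = z_ij / X_j:
  a_11 = 425/1700 = 0.25, a_21 = 170/1700 = 0.10
  a_12 = 472.5/1350 = 0.35, a_22 = 270/1350 = 0.20
I − A =
  [   0.75    -0.35]
  [  -0.10     0.80]
det(I−A) = (0.75)(0.80) − (-0.35)(-0.10) = 0.5650
adj(I−A) = [[0.80, 0.35], [0.10, 0.75]]
(I − A)⁻¹ = adj(I−A) / det(I−A) ≈
  [   1.4159     0.6195]
  [   0.1770     1.3274]
x = (I − A)⁻¹ d = adj(I−A)·d / det(I−A), with det(I−A) = 0.5650:
  x_1 = (0.80·195 + 0.35·90) / 0.5650 = 187.50 / 0.5650 ≈ 331.86
  x_2 = (0.10·195 + 0.75·90) / 0.5650 = 87.00 / 0.5650 ≈ 153.98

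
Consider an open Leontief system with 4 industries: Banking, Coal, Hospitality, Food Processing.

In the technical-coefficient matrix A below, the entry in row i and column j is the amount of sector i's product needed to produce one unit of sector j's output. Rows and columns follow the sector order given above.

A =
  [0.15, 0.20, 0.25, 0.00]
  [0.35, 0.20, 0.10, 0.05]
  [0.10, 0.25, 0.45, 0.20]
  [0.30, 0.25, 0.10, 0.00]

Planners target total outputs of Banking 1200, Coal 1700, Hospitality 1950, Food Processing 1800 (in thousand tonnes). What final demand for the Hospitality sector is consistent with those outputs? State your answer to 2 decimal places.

d_H = 167.50

I − A =
  [   0.85    -0.20    -0.25     0.00]
  [  -0.35     0.80    -0.10    -0.05]
  [  -0.10    -0.25     0.55    -0.20]
  [  -0.30    -0.25    -0.10     1.00]
d = (I − A) x:
  d_B = (+0.85)·1200 + (-0.20)·1700 + (-0.25)·1950 + (+0.00)·1800 = 192.50
  d_C = (-0.35)·1200 + (+0.80)·1700 + (-0.10)·1950 + (-0.05)·1800 = 655.00
  d_H = (-0.10)·1200 + (-0.25)·1700 + (+0.55)·1950 + (-0.20)·1800 = 167.50
  d_F = (-0.30)·1200 + (-0.25)·1700 + (-0.10)·1950 + (+1.00)·1800 = 820.00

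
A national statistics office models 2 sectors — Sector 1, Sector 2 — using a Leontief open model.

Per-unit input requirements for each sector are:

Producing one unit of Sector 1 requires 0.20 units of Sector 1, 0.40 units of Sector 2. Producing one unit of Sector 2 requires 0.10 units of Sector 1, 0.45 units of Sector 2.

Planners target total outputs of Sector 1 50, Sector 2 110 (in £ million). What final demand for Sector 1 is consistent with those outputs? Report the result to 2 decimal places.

I − A =
  [   0.80    -0.10]
  [  -0.40     0.55]
d = (I − A) x:
  d_1 = (+0.80)·50 + (-0.10)·110 = 29.00
  d_2 = (-0.40)·50 + (+0.55)·110 = 40.50

d_1 = 29.00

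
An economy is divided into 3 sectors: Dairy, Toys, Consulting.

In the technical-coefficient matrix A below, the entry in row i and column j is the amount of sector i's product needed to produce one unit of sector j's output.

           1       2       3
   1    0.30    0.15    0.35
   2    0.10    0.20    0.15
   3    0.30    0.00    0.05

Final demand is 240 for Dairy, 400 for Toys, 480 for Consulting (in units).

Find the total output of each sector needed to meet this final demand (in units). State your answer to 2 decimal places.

I − A =
  [   0.70    -0.15    -0.35]
  [  -0.10     0.80    -0.15]
  [  -0.30     0.00     0.95]
Cofactors of I−A, C_ij = (−1)^(i+j)·(minor ij) (rows/columns in the sector order above):
  C_11 = (0.80)(0.95) − (-0.15)(0.00) = 0.7600
  C_12 = −[(-0.10)(0.95) − (-0.15)(-0.30)] = 0.1400
  C_13 = (-0.10)(0.00) − (0.80)(-0.30) = 0.2400
  C_21 = −[(-0.15)(0.95) − (-0.35)(0.00)] = 0.1425
  C_22 = (0.70)(0.95) − (-0.35)(-0.30) = 0.5600
  C_23 = −[(0.70)(0.00) − (-0.15)(-0.30)] = 0.0450
  C_31 = (-0.15)(-0.15) − (-0.35)(0.80) = 0.3025
  C_32 = −[(0.70)(-0.15) − (-0.35)(-0.10)] = 0.1400
  C_33 = (0.70)(0.80) − (-0.15)(-0.10) = 0.5450
det(I−A) = Σ_j (I−A)_1j·C_1j = (0.70)(0.7600) + (-0.15)(0.1400) + (-0.35)(0.2400) = 0.4270
adj(I−A) = Cᵀ =
  [ 0.7600   0.1425   0.3025]
  [ 0.1400   0.5600   0.1400]
  [ 0.2400   0.0450   0.5450]
(I − A)⁻¹ = adj(I−A) / det(I−A) ≈
  [   1.7799     0.3337     0.7084]
  [   0.3279     1.3115     0.3279]
  [   0.5621     0.1054     1.2763]
x = (I − A)⁻¹ d = adj(I−A)·d / det(I−A), with det(I−A) = 0.4270:
  x_1 = (0.7600·240 + 0.1425·400 + 0.3025·480) / 0.4270 = 384.60 / 0.4270 ≈ 900.70
  x_2 = (0.1400·240 + 0.5600·400 + 0.1400·480) / 0.4270 = 324.80 / 0.4270 ≈ 760.66
  x_3 = (0.2400·240 + 0.0450·400 + 0.5450·480) / 0.4270 = 337.20 / 0.4270 ≈ 789.70

x_1 = 900.70, x_2 = 760.66, x_3 = 789.70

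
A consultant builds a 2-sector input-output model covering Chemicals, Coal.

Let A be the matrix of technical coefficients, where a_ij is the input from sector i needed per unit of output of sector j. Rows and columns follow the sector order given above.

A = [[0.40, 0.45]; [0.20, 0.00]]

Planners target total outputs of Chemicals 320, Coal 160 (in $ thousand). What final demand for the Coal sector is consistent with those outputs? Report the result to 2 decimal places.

d_2 = 96.00

I − A =
  [   0.60    -0.45]
  [  -0.20     1.00]
d = (I − A) x:
  d_1 = (+0.60)·320 + (-0.45)·160 = 120.00
  d_2 = (-0.20)·320 + (+1.00)·160 = 96.00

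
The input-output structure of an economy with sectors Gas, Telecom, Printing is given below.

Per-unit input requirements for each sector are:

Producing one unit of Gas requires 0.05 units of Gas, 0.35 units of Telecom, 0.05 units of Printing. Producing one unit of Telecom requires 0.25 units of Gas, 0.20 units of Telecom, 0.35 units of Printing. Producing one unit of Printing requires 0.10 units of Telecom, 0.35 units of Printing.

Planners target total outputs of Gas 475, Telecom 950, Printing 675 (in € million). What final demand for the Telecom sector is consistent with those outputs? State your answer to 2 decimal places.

I − A =
  [   0.95    -0.25     0.00]
  [  -0.35     0.80    -0.10]
  [  -0.05    -0.35     0.65]
d = (I − A) x:
  d_G = (+0.95)·475 + (-0.25)·950 + (+0.00)·675 = 213.75
  d_T = (-0.35)·475 + (+0.80)·950 + (-0.10)·675 = 526.25
  d_P = (-0.05)·475 + (-0.35)·950 + (+0.65)·675 = 82.50

d_T = 526.25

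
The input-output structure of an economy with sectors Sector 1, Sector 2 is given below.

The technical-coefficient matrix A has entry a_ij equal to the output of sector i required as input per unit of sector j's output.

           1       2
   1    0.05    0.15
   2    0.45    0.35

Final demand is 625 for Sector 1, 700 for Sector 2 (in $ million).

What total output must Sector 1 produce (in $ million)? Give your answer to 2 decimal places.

x_1 = 929.55

I − A =
  [   0.95    -0.15]
  [  -0.45     0.65]
det(I−A) = (0.95)(0.65) − (-0.15)(-0.45) = 0.5500
adj(I−A) = [[0.65, 0.15], [0.45, 0.95]]
(I − A)⁻¹ = adj(I−A) / det(I−A) ≈
  [   1.1818     0.2727]
  [   0.8182     1.7273]
x = (I − A)⁻¹ d = adj(I−A)·d / det(I−A), with det(I−A) = 0.5500:
  x_1 = (0.65·625 + 0.15·700) / 0.5500 = 511.25 / 0.5500 ≈ 929.55
  x_2 = (0.45·625 + 0.95·700) / 0.5500 = 946.25 / 0.5500 ≈ 1720.45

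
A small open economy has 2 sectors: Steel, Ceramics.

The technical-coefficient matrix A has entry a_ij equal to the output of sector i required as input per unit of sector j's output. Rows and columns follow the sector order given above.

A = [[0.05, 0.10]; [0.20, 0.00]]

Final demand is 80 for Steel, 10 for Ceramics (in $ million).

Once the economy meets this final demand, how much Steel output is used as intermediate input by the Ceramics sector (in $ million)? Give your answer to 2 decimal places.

I − A =
  [   0.95    -0.10]
  [  -0.20     1.00]
det(I−A) = (0.95)(1.00) − (-0.10)(-0.20) = 0.9300
adj(I−A) = [[1.00, 0.10], [0.20, 0.95]]
(I − A)⁻¹ = adj(I−A) / det(I−A) ≈
  [   1.0753     0.1075]
  [   0.2151     1.0215]
First solve x = (I − A)⁻¹ d = adj(I−A)·d / det(I−A); in particular x_2 = (0.20·80 + 0.95·10) / 0.9300 = 25.50 / 0.9300 ≈ 27.4194.
Intermediate flow from 1 to 2: z_12 = a_12 · x_2 = 0.10 × 25.50 / 0.9300 = 2.55 / 0.9300 ≈ 2.74.

z_12 = 2.74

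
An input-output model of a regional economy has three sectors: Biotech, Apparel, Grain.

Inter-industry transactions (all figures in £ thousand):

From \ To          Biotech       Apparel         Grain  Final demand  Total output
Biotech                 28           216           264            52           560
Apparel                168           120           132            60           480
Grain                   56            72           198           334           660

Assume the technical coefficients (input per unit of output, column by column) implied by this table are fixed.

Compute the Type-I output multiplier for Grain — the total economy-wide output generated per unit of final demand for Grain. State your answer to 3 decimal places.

m_G = 4.008

Technical coefficients a_ij = z_ij / X_j:
  a_BB = 28/560 = 0.05, a_AB = 168/560 = 0.30, a_GB = 56/560 = 0.10
  a_BA = 216/480 = 0.45, a_AA = 120/480 = 0.25, a_GA = 72/480 = 0.15
  a_BG = 264/660 = 0.40, a_AG = 132/660 = 0.20, a_GG = 198/660 = 0.30
I − A =
  [   0.95    -0.45    -0.40]
  [  -0.30     0.75    -0.20]
  [  -0.10    -0.15     0.70]
Cofactors of I−A, C_ij = (−1)^(i+j)·(minor ij) (rows/columns in the sector order above):
  C_11 = (0.75)(0.70) − (-0.20)(-0.15) = 0.4950
  C_12 = −[(-0.30)(0.70) − (-0.20)(-0.10)] = 0.2300
  C_13 = (-0.30)(-0.15) − (0.75)(-0.10) = 0.1200
  C_21 = −[(-0.45)(0.70) − (-0.40)(-0.15)] = 0.3750
  C_22 = (0.95)(0.70) − (-0.40)(-0.10) = 0.6250
  C_23 = −[(0.95)(-0.15) − (-0.45)(-0.10)] = 0.1875
  C_31 = (-0.45)(-0.20) − (-0.40)(0.75) = 0.3900
  C_32 = −[(0.95)(-0.20) − (-0.40)(-0.30)] = 0.3100
  C_33 = (0.95)(0.75) − (-0.45)(-0.30) = 0.5775
det(I−A) = Σ_j (I−A)_1j·C_1j = (0.95)(0.4950) + (-0.45)(0.2300) + (-0.40)(0.1200) = 0.31875
adj(I−A) = Cᵀ =
  [ 0.4950   0.3750   0.3900]
  [ 0.2300   0.6250   0.3100]
  [ 0.1200   0.1875   0.5775]
(I − A)⁻¹ = adj(I−A) / det(I−A) ≈
  [   1.5529     1.1765     1.2235]
  [   0.7216     1.9608     0.9725]
  [   0.3765     0.5882     1.8118]
The output multiplier for sector j is the column-j sum of the Leontief inverse (I − A)⁻¹ = adj(I−A) / det(I−A).
Column G of adj(I−A): (0.3900, 0.3100, 0.5775); det(I−A) = 0.31875.
m_G = (0.3900 + 0.3100 + 0.5775) / 0.31875 = 1.2775 / 0.31875 ≈ 4.008.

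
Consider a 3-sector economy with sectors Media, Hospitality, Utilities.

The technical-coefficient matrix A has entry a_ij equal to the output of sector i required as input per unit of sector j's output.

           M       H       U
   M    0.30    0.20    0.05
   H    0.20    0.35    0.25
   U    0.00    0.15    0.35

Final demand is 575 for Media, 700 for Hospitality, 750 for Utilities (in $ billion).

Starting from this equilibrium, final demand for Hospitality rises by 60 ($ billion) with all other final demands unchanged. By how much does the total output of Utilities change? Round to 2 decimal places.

Δx_U = 26.03

I − A =
  [   0.70    -0.20    -0.05]
  [  -0.20     0.65    -0.25]
  [   0.00    -0.15     0.65]
Cofactors of I−A, C_ij = (−1)^(i+j)·(minor ij) (rows/columns in the sector order above):
  C_11 = (0.65)(0.65) − (-0.25)(-0.15) = 0.3850
  C_12 = −[(-0.20)(0.65) − (-0.25)(0.00)] = 0.1300
  C_13 = (-0.20)(-0.15) − (0.65)(0.00) = 0.0300
  C_21 = −[(-0.20)(0.65) − (-0.05)(-0.15)] = 0.1375
  C_22 = (0.70)(0.65) − (-0.05)(0.00) = 0.4550
  C_23 = −[(0.70)(-0.15) − (-0.20)(0.00)] = 0.1050
  C_31 = (-0.20)(-0.25) − (-0.05)(0.65) = 0.0825
  C_32 = −[(0.70)(-0.25) − (-0.05)(-0.20)] = 0.1850
  C_33 = (0.70)(0.65) − (-0.20)(-0.20) = 0.4150
det(I−A) = Σ_j (I−A)_1j·C_1j = (0.70)(0.3850) + (-0.20)(0.1300) + (-0.05)(0.0300) = 0.2420
adj(I−A) = Cᵀ =
  [ 0.3850   0.1375   0.0825]
  [ 0.1300   0.4550   0.1850]
  [ 0.0300   0.1050   0.4150]
(I − A)⁻¹ = adj(I−A) / det(I−A) ≈
  [   1.5909     0.5682     0.3409]
  [   0.5372     1.8802     0.7645]
  [   0.1240     0.4339     1.7149]
Δx = (I − A)⁻¹ Δd with Δd having +60 in the Hospitality component and 0 elsewhere.
So Δx_U = L_UH · (+60), where L_UH = adj(I−A)_UH / det(I−A) = 0.1050 / 0.2420.
Δx_U = 0.1050 × (+60) / 0.2420 = 6.30 / 0.2420 ≈ 26.03.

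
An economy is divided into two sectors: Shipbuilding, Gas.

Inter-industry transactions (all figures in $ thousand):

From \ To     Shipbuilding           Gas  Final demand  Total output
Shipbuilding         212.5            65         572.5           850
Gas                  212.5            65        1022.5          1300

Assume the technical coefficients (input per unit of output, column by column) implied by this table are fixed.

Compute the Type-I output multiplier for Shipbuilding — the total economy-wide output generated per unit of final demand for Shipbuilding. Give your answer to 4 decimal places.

Technical coefficients a_ij = z_ij / X_j:
  a_11 = 212.5/850 = 0.25, a_21 = 212.5/850 = 0.25
  a_12 = 65/1300 = 0.05, a_22 = 65/1300 = 0.05
I − A =
  [   0.75    -0.05]
  [  -0.25     0.95]
det(I−A) = (0.75)(0.95) − (-0.05)(-0.25) = 0.7000
adj(I−A) = [[0.95, 0.05], [0.25, 0.75]]
(I − A)⁻¹ = adj(I−A) / det(I−A) ≈
  [   1.35714     0.07143]
  [   0.35714     1.07143]
The output multiplier for sector j is the column-j sum of the Leontief inverse (I − A)⁻¹ = adj(I−A) / det(I−A).
Column 1 of adj(I−A): (0.95, 0.25); det(I−A) = 0.7000.
m_1 = (0.95 + 0.25) / 0.7000 = 1.20 / 0.7000 ≈ 1.7143.

m_1 = 1.7143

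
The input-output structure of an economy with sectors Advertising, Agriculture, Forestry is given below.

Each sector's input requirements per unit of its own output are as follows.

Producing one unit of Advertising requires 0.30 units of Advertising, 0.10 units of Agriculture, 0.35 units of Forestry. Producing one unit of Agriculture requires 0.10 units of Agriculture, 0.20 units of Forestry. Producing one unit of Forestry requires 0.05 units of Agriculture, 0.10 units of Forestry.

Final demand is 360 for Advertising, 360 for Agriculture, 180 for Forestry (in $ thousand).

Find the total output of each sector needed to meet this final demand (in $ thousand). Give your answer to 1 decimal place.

I − A =
  [   0.70     0.00     0.00]
  [  -0.10     0.90    -0.05]
  [  -0.35    -0.20     0.90]
Cofactors of I−A, C_ij = (−1)^(i+j)·(minor ij) (rows/columns in the sector order above):
  C_11 = (0.90)(0.90) − (-0.05)(-0.20) = 0.8000
  C_12 = −[(-0.10)(0.90) − (-0.05)(-0.35)] = 0.1075
  C_13 = (-0.10)(-0.20) − (0.90)(-0.35) = 0.3350
  C_21 = −[(0.00)(0.90) − (0.00)(-0.20)] = 0.0000
  C_22 = (0.70)(0.90) − (0.00)(-0.35) = 0.6300
  C_23 = −[(0.70)(-0.20) − (0.00)(-0.35)] = 0.1400
  C_31 = (0.00)(-0.05) − (0.00)(0.90) = 0.0000
  C_32 = −[(0.70)(-0.05) − (0.00)(-0.10)] = 0.0350
  C_33 = (0.70)(0.90) − (0.00)(-0.10) = 0.6300
det(I−A) = Σ_j (I−A)_1j·C_1j = (0.70)(0.8000) + (0.00)(0.1075) + (0.00)(0.3350) = 0.5600
adj(I−A) = Cᵀ =
  [ 0.8000   0.0000   0.0000]
  [ 0.1075   0.6300   0.0350]
  [ 0.3350   0.1400   0.6300]
(I − A)⁻¹ = adj(I−A) / det(I−A) ≈
  [   1.4286     0.0000     0.0000]
  [   0.1920     1.1250     0.0625]
  [   0.5982     0.2500     1.1250]
x = (I − A)⁻¹ d = adj(I−A)·d / det(I−A), with det(I−A) = 0.5600:
  x_1 = (0.8000·360 + 0.0000·360 + 0.0000·180) / 0.5600 = 288.00 / 0.5600 ≈ 514.3
  x_2 = (0.1075·360 + 0.6300·360 + 0.0350·180) / 0.5600 = 271.80 / 0.5600 ≈ 485.4
  x_3 = (0.3350·360 + 0.1400·360 + 0.6300·180) / 0.5600 = 284.40 / 0.5600 ≈ 507.9

x_1 = 514.3, x_2 = 485.4, x_3 = 507.9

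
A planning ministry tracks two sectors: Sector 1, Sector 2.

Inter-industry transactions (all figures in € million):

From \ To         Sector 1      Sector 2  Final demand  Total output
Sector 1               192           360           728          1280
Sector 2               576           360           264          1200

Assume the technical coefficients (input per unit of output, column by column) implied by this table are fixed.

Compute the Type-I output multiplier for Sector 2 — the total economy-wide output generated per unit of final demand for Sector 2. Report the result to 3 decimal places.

Technical coefficients a_ij = z_ij / X_j:
  a_11 = 192/1280 = 0.15, a_21 = 576/1280 = 0.45
  a_12 = 360/1200 = 0.30, a_22 = 360/1200 = 0.30
I − A =
  [   0.85    -0.30]
  [  -0.45     0.70]
det(I−A) = (0.85)(0.70) − (-0.30)(-0.45) = 0.4600
adj(I−A) = [[0.70, 0.30], [0.45, 0.85]]
(I − A)⁻¹ = adj(I−A) / det(I−A) ≈
  [   1.5217     0.6522]
  [   0.9783     1.8478]
The output multiplier for sector j is the column-j sum of the Leontief inverse (I − A)⁻¹ = adj(I−A) / det(I−A).
Column 2 of adj(I−A): (0.30, 0.85); det(I−A) = 0.4600.
m_2 = (0.30 + 0.85) / 0.4600 = 1.15 / 0.4600 = 2.500.

m_2 = 2.500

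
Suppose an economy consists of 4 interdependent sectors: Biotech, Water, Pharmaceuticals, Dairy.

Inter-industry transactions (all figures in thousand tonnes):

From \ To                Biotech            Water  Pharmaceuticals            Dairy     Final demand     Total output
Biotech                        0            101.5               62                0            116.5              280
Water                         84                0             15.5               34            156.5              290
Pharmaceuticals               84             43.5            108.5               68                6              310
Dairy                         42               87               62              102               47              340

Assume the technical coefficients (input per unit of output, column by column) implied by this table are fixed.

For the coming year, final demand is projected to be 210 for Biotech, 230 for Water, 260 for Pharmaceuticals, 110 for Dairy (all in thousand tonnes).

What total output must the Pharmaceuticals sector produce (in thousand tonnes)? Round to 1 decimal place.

Technical coefficients a_ij = z_ij / X_j:
  a_11 = 0/280 = 0.00, a_21 = 84/280 = 0.30, a_31 = 84/280 = 0.30, a_41 = 42/280 = 0.15
  a_12 = 101.5/290 = 0.35, a_22 = 0/290 = 0.00, a_32 = 43.5/290 = 0.15, a_42 = 87/290 = 0.30
  a_13 = 62/310 = 0.20, a_23 = 15.5/310 = 0.05, a_33 = 108.5/310 = 0.35, a_43 = 62/310 = 0.20
  a_14 = 0/340 = 0.00, a_24 = 34/340 = 0.10, a_34 = 68/340 = 0.20, a_44 = 102/340 = 0.30
I − A =
  [   1.00    -0.35    -0.20     0.00]
  [  -0.30     1.00    -0.05    -0.10]
  [  -0.30    -0.15     0.65    -0.20]
  [  -0.15    -0.30    -0.20     0.70]
Compute the cofactors C_ij = (−1)^(i+j)·(3×3 minor ij) of I−A; the adjugate is their transpose:
adj(I−A) = Cᵀ =
  [ 0.384250   0.178250   0.153250   0.069250]
  [ 0.152250   0.367000   0.100000   0.081000]
  [ 0.282750   0.249000   0.591250   0.204500]
  [ 0.228375   0.266625   0.244625   0.500000]
det(I−A) = Σ_j (I−A)_1j·C_1j = (1.00)(0.384250) + (-0.35)(0.152250) + (-0.20)(0.282750) + (0.00)(0.228375) = 0.2744125
(I − A)⁻¹ = adj(I−A) / det(I−A) ≈
  [   1.4003     0.6496     0.5585     0.2524]
  [   0.5548     1.3374     0.3644     0.2952]
  [   1.0304     0.9074     2.1546     0.7452]
  [   0.8322     0.9716     0.8914     1.8221]
x = (I − A)⁻¹ d = adj(I−A)·d / det(I−A), with det(I−A) = 0.2744125:
  x_1 = (0.384250·210 + 0.178250·230 + 0.153250·260 + 0.069250·110) / 0.2744125 = 169.1525 / 0.2744125 ≈ 616.4
  x_2 = (0.152250·210 + 0.367000·230 + 0.100000·260 + 0.081000·110) / 0.2744125 = 151.2925 / 0.2744125 ≈ 551.3
  x_3 = (0.282750·210 + 0.249000·230 + 0.591250·260 + 0.204500·110) / 0.2744125 = 292.8675 / 0.2744125 ≈ 1067.3
  x_4 = (0.228375·210 + 0.266625·230 + 0.244625·260 + 0.500000·110) / 0.2744125 = 227.885 / 0.2744125 ≈ 830.4

x_3 = 1067.3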